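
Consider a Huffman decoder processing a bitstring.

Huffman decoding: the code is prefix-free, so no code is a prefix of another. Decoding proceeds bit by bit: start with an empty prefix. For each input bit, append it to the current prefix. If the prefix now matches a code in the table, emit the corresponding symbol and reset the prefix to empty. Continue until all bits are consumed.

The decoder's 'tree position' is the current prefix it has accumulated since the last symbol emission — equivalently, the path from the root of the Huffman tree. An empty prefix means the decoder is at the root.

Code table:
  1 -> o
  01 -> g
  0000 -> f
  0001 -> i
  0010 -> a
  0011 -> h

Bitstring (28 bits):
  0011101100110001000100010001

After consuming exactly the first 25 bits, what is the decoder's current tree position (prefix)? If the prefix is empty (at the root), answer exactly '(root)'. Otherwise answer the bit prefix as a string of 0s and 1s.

Answer: 0

Derivation:
Bit 0: prefix='0' (no match yet)
Bit 1: prefix='00' (no match yet)
Bit 2: prefix='001' (no match yet)
Bit 3: prefix='0011' -> emit 'h', reset
Bit 4: prefix='1' -> emit 'o', reset
Bit 5: prefix='0' (no match yet)
Bit 6: prefix='01' -> emit 'g', reset
Bit 7: prefix='1' -> emit 'o', reset
Bit 8: prefix='0' (no match yet)
Bit 9: prefix='00' (no match yet)
Bit 10: prefix='001' (no match yet)
Bit 11: prefix='0011' -> emit 'h', reset
Bit 12: prefix='0' (no match yet)
Bit 13: prefix='00' (no match yet)
Bit 14: prefix='000' (no match yet)
Bit 15: prefix='0001' -> emit 'i', reset
Bit 16: prefix='0' (no match yet)
Bit 17: prefix='00' (no match yet)
Bit 18: prefix='000' (no match yet)
Bit 19: prefix='0001' -> emit 'i', reset
Bit 20: prefix='0' (no match yet)
Bit 21: prefix='00' (no match yet)
Bit 22: prefix='000' (no match yet)
Bit 23: prefix='0001' -> emit 'i', reset
Bit 24: prefix='0' (no match yet)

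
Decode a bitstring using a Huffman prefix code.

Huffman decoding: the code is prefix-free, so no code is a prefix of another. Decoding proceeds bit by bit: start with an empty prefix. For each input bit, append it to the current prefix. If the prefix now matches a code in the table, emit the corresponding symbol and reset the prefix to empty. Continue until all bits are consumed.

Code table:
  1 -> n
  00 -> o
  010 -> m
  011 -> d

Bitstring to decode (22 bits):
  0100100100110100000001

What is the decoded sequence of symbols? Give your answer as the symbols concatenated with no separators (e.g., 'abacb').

Bit 0: prefix='0' (no match yet)
Bit 1: prefix='01' (no match yet)
Bit 2: prefix='010' -> emit 'm', reset
Bit 3: prefix='0' (no match yet)
Bit 4: prefix='01' (no match yet)
Bit 5: prefix='010' -> emit 'm', reset
Bit 6: prefix='0' (no match yet)
Bit 7: prefix='01' (no match yet)
Bit 8: prefix='010' -> emit 'm', reset
Bit 9: prefix='0' (no match yet)
Bit 10: prefix='01' (no match yet)
Bit 11: prefix='011' -> emit 'd', reset
Bit 12: prefix='0' (no match yet)
Bit 13: prefix='01' (no match yet)
Bit 14: prefix='010' -> emit 'm', reset
Bit 15: prefix='0' (no match yet)
Bit 16: prefix='00' -> emit 'o', reset
Bit 17: prefix='0' (no match yet)
Bit 18: prefix='00' -> emit 'o', reset
Bit 19: prefix='0' (no match yet)
Bit 20: prefix='00' -> emit 'o', reset
Bit 21: prefix='1' -> emit 'n', reset

Answer: mmmdmooon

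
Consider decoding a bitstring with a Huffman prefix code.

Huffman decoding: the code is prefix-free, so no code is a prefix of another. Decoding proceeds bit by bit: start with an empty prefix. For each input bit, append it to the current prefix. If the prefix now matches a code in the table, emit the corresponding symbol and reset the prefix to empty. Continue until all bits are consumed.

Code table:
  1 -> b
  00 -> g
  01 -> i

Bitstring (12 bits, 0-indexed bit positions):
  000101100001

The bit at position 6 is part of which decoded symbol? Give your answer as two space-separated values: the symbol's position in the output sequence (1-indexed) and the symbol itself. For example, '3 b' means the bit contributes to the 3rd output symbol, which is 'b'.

Bit 0: prefix='0' (no match yet)
Bit 1: prefix='00' -> emit 'g', reset
Bit 2: prefix='0' (no match yet)
Bit 3: prefix='01' -> emit 'i', reset
Bit 4: prefix='0' (no match yet)
Bit 5: prefix='01' -> emit 'i', reset
Bit 6: prefix='1' -> emit 'b', reset
Bit 7: prefix='0' (no match yet)
Bit 8: prefix='00' -> emit 'g', reset
Bit 9: prefix='0' (no match yet)
Bit 10: prefix='00' -> emit 'g', reset

Answer: 4 b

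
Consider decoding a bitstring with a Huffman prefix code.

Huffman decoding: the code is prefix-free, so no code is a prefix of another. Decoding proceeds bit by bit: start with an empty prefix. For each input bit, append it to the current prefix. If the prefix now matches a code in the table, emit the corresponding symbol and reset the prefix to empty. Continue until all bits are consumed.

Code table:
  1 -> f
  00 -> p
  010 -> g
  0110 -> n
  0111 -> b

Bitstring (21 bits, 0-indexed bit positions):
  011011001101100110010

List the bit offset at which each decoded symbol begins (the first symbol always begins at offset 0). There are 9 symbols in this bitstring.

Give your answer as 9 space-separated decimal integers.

Answer: 0 4 5 6 8 9 10 14 18

Derivation:
Bit 0: prefix='0' (no match yet)
Bit 1: prefix='01' (no match yet)
Bit 2: prefix='011' (no match yet)
Bit 3: prefix='0110' -> emit 'n', reset
Bit 4: prefix='1' -> emit 'f', reset
Bit 5: prefix='1' -> emit 'f', reset
Bit 6: prefix='0' (no match yet)
Bit 7: prefix='00' -> emit 'p', reset
Bit 8: prefix='1' -> emit 'f', reset
Bit 9: prefix='1' -> emit 'f', reset
Bit 10: prefix='0' (no match yet)
Bit 11: prefix='01' (no match yet)
Bit 12: prefix='011' (no match yet)
Bit 13: prefix='0110' -> emit 'n', reset
Bit 14: prefix='0' (no match yet)
Bit 15: prefix='01' (no match yet)
Bit 16: prefix='011' (no match yet)
Bit 17: prefix='0110' -> emit 'n', reset
Bit 18: prefix='0' (no match yet)
Bit 19: prefix='01' (no match yet)
Bit 20: prefix='010' -> emit 'g', reset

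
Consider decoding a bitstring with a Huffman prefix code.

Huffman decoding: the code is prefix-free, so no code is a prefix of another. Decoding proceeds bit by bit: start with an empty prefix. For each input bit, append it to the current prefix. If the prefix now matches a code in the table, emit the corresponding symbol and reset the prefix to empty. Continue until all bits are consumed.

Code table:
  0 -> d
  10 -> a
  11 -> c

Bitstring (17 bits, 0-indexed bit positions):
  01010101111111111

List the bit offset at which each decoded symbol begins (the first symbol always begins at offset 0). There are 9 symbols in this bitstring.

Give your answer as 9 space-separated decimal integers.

Bit 0: prefix='0' -> emit 'd', reset
Bit 1: prefix='1' (no match yet)
Bit 2: prefix='10' -> emit 'a', reset
Bit 3: prefix='1' (no match yet)
Bit 4: prefix='10' -> emit 'a', reset
Bit 5: prefix='1' (no match yet)
Bit 6: prefix='10' -> emit 'a', reset
Bit 7: prefix='1' (no match yet)
Bit 8: prefix='11' -> emit 'c', reset
Bit 9: prefix='1' (no match yet)
Bit 10: prefix='11' -> emit 'c', reset
Bit 11: prefix='1' (no match yet)
Bit 12: prefix='11' -> emit 'c', reset
Bit 13: prefix='1' (no match yet)
Bit 14: prefix='11' -> emit 'c', reset
Bit 15: prefix='1' (no match yet)
Bit 16: prefix='11' -> emit 'c', reset

Answer: 0 1 3 5 7 9 11 13 15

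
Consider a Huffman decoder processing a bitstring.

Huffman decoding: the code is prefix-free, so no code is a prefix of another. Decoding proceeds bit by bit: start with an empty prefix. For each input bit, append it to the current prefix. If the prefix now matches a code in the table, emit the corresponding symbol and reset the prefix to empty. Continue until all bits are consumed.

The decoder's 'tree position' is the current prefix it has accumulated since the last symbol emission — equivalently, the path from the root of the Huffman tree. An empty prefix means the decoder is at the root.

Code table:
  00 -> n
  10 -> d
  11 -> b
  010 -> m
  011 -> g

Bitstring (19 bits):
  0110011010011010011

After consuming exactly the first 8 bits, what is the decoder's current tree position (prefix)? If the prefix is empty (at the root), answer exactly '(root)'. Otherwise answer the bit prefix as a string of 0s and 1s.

Bit 0: prefix='0' (no match yet)
Bit 1: prefix='01' (no match yet)
Bit 2: prefix='011' -> emit 'g', reset
Bit 3: prefix='0' (no match yet)
Bit 4: prefix='00' -> emit 'n', reset
Bit 5: prefix='1' (no match yet)
Bit 6: prefix='11' -> emit 'b', reset
Bit 7: prefix='0' (no match yet)

Answer: 0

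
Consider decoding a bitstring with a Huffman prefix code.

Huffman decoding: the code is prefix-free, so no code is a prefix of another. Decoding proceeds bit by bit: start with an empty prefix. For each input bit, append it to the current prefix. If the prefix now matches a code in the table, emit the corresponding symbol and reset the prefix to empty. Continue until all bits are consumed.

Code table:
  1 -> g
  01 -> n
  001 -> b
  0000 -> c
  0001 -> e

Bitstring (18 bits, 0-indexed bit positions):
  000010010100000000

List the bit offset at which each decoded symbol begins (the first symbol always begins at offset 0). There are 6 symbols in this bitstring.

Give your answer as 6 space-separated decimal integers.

Bit 0: prefix='0' (no match yet)
Bit 1: prefix='00' (no match yet)
Bit 2: prefix='000' (no match yet)
Bit 3: prefix='0000' -> emit 'c', reset
Bit 4: prefix='1' -> emit 'g', reset
Bit 5: prefix='0' (no match yet)
Bit 6: prefix='00' (no match yet)
Bit 7: prefix='001' -> emit 'b', reset
Bit 8: prefix='0' (no match yet)
Bit 9: prefix='01' -> emit 'n', reset
Bit 10: prefix='0' (no match yet)
Bit 11: prefix='00' (no match yet)
Bit 12: prefix='000' (no match yet)
Bit 13: prefix='0000' -> emit 'c', reset
Bit 14: prefix='0' (no match yet)
Bit 15: prefix='00' (no match yet)
Bit 16: prefix='000' (no match yet)
Bit 17: prefix='0000' -> emit 'c', reset

Answer: 0 4 5 8 10 14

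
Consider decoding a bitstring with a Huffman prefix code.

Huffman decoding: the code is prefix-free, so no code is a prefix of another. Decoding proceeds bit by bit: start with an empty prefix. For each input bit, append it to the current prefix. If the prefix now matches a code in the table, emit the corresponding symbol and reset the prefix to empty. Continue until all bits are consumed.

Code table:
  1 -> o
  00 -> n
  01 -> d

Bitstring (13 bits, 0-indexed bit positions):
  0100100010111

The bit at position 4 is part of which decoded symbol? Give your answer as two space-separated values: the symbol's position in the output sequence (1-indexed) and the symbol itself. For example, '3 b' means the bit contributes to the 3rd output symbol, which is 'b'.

Bit 0: prefix='0' (no match yet)
Bit 1: prefix='01' -> emit 'd', reset
Bit 2: prefix='0' (no match yet)
Bit 3: prefix='00' -> emit 'n', reset
Bit 4: prefix='1' -> emit 'o', reset
Bit 5: prefix='0' (no match yet)
Bit 6: prefix='00' -> emit 'n', reset
Bit 7: prefix='0' (no match yet)
Bit 8: prefix='01' -> emit 'd', reset

Answer: 3 o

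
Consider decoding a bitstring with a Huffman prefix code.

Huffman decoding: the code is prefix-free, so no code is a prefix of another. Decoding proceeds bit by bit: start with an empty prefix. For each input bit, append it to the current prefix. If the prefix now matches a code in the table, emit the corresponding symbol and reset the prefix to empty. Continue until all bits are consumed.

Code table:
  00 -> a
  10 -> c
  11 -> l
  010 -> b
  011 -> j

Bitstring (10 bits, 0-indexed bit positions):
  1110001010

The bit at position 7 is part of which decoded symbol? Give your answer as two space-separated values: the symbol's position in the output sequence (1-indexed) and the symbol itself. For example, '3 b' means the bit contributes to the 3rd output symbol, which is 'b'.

Answer: 4 c

Derivation:
Bit 0: prefix='1' (no match yet)
Bit 1: prefix='11' -> emit 'l', reset
Bit 2: prefix='1' (no match yet)
Bit 3: prefix='10' -> emit 'c', reset
Bit 4: prefix='0' (no match yet)
Bit 5: prefix='00' -> emit 'a', reset
Bit 6: prefix='1' (no match yet)
Bit 7: prefix='10' -> emit 'c', reset
Bit 8: prefix='1' (no match yet)
Bit 9: prefix='10' -> emit 'c', reset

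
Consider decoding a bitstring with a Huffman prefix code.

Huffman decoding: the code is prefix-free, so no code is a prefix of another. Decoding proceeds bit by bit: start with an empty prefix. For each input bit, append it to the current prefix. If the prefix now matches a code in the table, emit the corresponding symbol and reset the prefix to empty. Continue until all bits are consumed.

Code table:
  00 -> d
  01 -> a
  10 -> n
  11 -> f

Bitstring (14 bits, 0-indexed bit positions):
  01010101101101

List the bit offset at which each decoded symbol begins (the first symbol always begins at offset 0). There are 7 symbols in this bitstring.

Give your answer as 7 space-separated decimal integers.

Answer: 0 2 4 6 8 10 12

Derivation:
Bit 0: prefix='0' (no match yet)
Bit 1: prefix='01' -> emit 'a', reset
Bit 2: prefix='0' (no match yet)
Bit 3: prefix='01' -> emit 'a', reset
Bit 4: prefix='0' (no match yet)
Bit 5: prefix='01' -> emit 'a', reset
Bit 6: prefix='0' (no match yet)
Bit 7: prefix='01' -> emit 'a', reset
Bit 8: prefix='1' (no match yet)
Bit 9: prefix='10' -> emit 'n', reset
Bit 10: prefix='1' (no match yet)
Bit 11: prefix='11' -> emit 'f', reset
Bit 12: prefix='0' (no match yet)
Bit 13: prefix='01' -> emit 'a', reset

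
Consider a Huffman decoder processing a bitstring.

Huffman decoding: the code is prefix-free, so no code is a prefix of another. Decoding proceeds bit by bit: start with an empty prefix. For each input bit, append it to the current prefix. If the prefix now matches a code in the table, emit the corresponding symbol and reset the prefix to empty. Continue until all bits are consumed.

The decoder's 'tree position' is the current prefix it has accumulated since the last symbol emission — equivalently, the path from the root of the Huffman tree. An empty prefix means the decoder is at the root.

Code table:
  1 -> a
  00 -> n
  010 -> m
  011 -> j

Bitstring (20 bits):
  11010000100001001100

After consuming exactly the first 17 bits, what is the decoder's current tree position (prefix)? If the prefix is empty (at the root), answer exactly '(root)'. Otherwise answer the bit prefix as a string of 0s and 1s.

Bit 0: prefix='1' -> emit 'a', reset
Bit 1: prefix='1' -> emit 'a', reset
Bit 2: prefix='0' (no match yet)
Bit 3: prefix='01' (no match yet)
Bit 4: prefix='010' -> emit 'm', reset
Bit 5: prefix='0' (no match yet)
Bit 6: prefix='00' -> emit 'n', reset
Bit 7: prefix='0' (no match yet)
Bit 8: prefix='01' (no match yet)
Bit 9: prefix='010' -> emit 'm', reset
Bit 10: prefix='0' (no match yet)
Bit 11: prefix='00' -> emit 'n', reset
Bit 12: prefix='0' (no match yet)
Bit 13: prefix='01' (no match yet)
Bit 14: prefix='010' -> emit 'm', reset
Bit 15: prefix='0' (no match yet)
Bit 16: prefix='01' (no match yet)

Answer: 01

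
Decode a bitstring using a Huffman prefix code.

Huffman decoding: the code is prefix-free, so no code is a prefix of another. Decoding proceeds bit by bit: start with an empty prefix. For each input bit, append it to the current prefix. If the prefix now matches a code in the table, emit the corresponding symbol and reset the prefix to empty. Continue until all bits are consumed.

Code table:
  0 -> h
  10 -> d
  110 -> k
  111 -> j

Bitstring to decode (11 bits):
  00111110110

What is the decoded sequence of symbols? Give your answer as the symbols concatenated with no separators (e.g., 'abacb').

Answer: hhjkk

Derivation:
Bit 0: prefix='0' -> emit 'h', reset
Bit 1: prefix='0' -> emit 'h', reset
Bit 2: prefix='1' (no match yet)
Bit 3: prefix='11' (no match yet)
Bit 4: prefix='111' -> emit 'j', reset
Bit 5: prefix='1' (no match yet)
Bit 6: prefix='11' (no match yet)
Bit 7: prefix='110' -> emit 'k', reset
Bit 8: prefix='1' (no match yet)
Bit 9: prefix='11' (no match yet)
Bit 10: prefix='110' -> emit 'k', reset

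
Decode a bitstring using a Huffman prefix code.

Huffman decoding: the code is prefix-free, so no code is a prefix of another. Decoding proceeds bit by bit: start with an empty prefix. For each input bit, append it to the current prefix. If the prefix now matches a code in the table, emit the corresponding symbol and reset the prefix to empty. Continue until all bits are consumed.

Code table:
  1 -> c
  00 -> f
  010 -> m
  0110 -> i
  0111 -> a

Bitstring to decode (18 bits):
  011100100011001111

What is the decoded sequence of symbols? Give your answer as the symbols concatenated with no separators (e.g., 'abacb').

Bit 0: prefix='0' (no match yet)
Bit 1: prefix='01' (no match yet)
Bit 2: prefix='011' (no match yet)
Bit 3: prefix='0111' -> emit 'a', reset
Bit 4: prefix='0' (no match yet)
Bit 5: prefix='00' -> emit 'f', reset
Bit 6: prefix='1' -> emit 'c', reset
Bit 7: prefix='0' (no match yet)
Bit 8: prefix='00' -> emit 'f', reset
Bit 9: prefix='0' (no match yet)
Bit 10: prefix='01' (no match yet)
Bit 11: prefix='011' (no match yet)
Bit 12: prefix='0110' -> emit 'i', reset
Bit 13: prefix='0' (no match yet)
Bit 14: prefix='01' (no match yet)
Bit 15: prefix='011' (no match yet)
Bit 16: prefix='0111' -> emit 'a', reset
Bit 17: prefix='1' -> emit 'c', reset

Answer: afcfiac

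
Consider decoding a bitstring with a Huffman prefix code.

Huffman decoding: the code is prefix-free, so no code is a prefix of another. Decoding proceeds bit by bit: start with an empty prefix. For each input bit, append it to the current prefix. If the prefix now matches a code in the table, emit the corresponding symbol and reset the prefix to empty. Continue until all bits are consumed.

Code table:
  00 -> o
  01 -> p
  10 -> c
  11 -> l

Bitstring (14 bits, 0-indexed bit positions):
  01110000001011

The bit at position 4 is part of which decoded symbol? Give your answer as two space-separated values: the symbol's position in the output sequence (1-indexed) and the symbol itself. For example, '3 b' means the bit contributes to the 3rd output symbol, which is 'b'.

Bit 0: prefix='0' (no match yet)
Bit 1: prefix='01' -> emit 'p', reset
Bit 2: prefix='1' (no match yet)
Bit 3: prefix='11' -> emit 'l', reset
Bit 4: prefix='0' (no match yet)
Bit 5: prefix='00' -> emit 'o', reset
Bit 6: prefix='0' (no match yet)
Bit 7: prefix='00' -> emit 'o', reset
Bit 8: prefix='0' (no match yet)

Answer: 3 o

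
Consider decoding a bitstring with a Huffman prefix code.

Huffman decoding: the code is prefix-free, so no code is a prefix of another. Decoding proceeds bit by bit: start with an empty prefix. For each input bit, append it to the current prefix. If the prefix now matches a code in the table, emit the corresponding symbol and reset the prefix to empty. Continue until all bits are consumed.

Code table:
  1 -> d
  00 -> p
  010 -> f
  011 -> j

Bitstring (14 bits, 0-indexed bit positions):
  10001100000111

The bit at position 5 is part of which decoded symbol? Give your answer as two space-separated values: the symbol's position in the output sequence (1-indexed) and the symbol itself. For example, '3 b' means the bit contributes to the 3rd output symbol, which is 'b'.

Answer: 3 j

Derivation:
Bit 0: prefix='1' -> emit 'd', reset
Bit 1: prefix='0' (no match yet)
Bit 2: prefix='00' -> emit 'p', reset
Bit 3: prefix='0' (no match yet)
Bit 4: prefix='01' (no match yet)
Bit 5: prefix='011' -> emit 'j', reset
Bit 6: prefix='0' (no match yet)
Bit 7: prefix='00' -> emit 'p', reset
Bit 8: prefix='0' (no match yet)
Bit 9: prefix='00' -> emit 'p', reset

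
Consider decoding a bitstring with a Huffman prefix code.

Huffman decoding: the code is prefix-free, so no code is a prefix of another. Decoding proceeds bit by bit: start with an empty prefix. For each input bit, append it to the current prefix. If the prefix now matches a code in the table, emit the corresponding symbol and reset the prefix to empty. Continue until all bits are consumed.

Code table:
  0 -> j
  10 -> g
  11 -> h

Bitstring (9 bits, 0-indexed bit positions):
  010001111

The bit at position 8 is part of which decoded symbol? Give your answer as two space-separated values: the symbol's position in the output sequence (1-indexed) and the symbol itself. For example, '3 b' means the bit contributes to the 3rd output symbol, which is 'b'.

Bit 0: prefix='0' -> emit 'j', reset
Bit 1: prefix='1' (no match yet)
Bit 2: prefix='10' -> emit 'g', reset
Bit 3: prefix='0' -> emit 'j', reset
Bit 4: prefix='0' -> emit 'j', reset
Bit 5: prefix='1' (no match yet)
Bit 6: prefix='11' -> emit 'h', reset
Bit 7: prefix='1' (no match yet)
Bit 8: prefix='11' -> emit 'h', reset

Answer: 6 h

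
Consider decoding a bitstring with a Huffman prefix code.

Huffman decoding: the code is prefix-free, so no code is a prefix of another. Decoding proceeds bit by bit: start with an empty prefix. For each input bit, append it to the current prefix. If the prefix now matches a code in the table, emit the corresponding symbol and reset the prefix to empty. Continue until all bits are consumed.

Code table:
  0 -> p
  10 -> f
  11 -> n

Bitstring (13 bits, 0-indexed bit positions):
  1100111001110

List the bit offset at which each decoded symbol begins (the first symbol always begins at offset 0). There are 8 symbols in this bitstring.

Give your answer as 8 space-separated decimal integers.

Answer: 0 2 3 4 6 8 9 11

Derivation:
Bit 0: prefix='1' (no match yet)
Bit 1: prefix='11' -> emit 'n', reset
Bit 2: prefix='0' -> emit 'p', reset
Bit 3: prefix='0' -> emit 'p', reset
Bit 4: prefix='1' (no match yet)
Bit 5: prefix='11' -> emit 'n', reset
Bit 6: prefix='1' (no match yet)
Bit 7: prefix='10' -> emit 'f', reset
Bit 8: prefix='0' -> emit 'p', reset
Bit 9: prefix='1' (no match yet)
Bit 10: prefix='11' -> emit 'n', reset
Bit 11: prefix='1' (no match yet)
Bit 12: prefix='10' -> emit 'f', reset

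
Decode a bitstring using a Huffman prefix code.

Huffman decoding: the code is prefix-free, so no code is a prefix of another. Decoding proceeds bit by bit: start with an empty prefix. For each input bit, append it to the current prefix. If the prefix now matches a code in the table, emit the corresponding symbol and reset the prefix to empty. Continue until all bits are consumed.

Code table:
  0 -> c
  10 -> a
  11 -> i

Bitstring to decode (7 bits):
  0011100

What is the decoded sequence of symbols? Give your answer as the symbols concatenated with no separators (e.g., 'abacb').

Bit 0: prefix='0' -> emit 'c', reset
Bit 1: prefix='0' -> emit 'c', reset
Bit 2: prefix='1' (no match yet)
Bit 3: prefix='11' -> emit 'i', reset
Bit 4: prefix='1' (no match yet)
Bit 5: prefix='10' -> emit 'a', reset
Bit 6: prefix='0' -> emit 'c', reset

Answer: cciac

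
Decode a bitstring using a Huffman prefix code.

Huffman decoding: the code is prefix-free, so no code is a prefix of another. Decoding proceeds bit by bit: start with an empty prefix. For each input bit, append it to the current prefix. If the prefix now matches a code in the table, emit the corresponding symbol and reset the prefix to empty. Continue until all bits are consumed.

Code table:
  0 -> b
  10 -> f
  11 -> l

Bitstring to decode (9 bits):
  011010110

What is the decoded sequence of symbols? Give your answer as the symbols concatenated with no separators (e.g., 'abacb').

Answer: blbflb

Derivation:
Bit 0: prefix='0' -> emit 'b', reset
Bit 1: prefix='1' (no match yet)
Bit 2: prefix='11' -> emit 'l', reset
Bit 3: prefix='0' -> emit 'b', reset
Bit 4: prefix='1' (no match yet)
Bit 5: prefix='10' -> emit 'f', reset
Bit 6: prefix='1' (no match yet)
Bit 7: prefix='11' -> emit 'l', reset
Bit 8: prefix='0' -> emit 'b', reset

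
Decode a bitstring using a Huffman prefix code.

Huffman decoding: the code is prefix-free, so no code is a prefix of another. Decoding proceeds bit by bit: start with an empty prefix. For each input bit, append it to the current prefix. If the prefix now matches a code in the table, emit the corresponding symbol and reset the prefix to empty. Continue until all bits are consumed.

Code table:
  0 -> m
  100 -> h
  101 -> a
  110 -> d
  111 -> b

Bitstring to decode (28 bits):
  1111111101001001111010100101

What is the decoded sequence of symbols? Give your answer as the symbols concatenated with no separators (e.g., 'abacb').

Answer: bbdhhbamha

Derivation:
Bit 0: prefix='1' (no match yet)
Bit 1: prefix='11' (no match yet)
Bit 2: prefix='111' -> emit 'b', reset
Bit 3: prefix='1' (no match yet)
Bit 4: prefix='11' (no match yet)
Bit 5: prefix='111' -> emit 'b', reset
Bit 6: prefix='1' (no match yet)
Bit 7: prefix='11' (no match yet)
Bit 8: prefix='110' -> emit 'd', reset
Bit 9: prefix='1' (no match yet)
Bit 10: prefix='10' (no match yet)
Bit 11: prefix='100' -> emit 'h', reset
Bit 12: prefix='1' (no match yet)
Bit 13: prefix='10' (no match yet)
Bit 14: prefix='100' -> emit 'h', reset
Bit 15: prefix='1' (no match yet)
Bit 16: prefix='11' (no match yet)
Bit 17: prefix='111' -> emit 'b', reset
Bit 18: prefix='1' (no match yet)
Bit 19: prefix='10' (no match yet)
Bit 20: prefix='101' -> emit 'a', reset
Bit 21: prefix='0' -> emit 'm', reset
Bit 22: prefix='1' (no match yet)
Bit 23: prefix='10' (no match yet)
Bit 24: prefix='100' -> emit 'h', reset
Bit 25: prefix='1' (no match yet)
Bit 26: prefix='10' (no match yet)
Bit 27: prefix='101' -> emit 'a', reset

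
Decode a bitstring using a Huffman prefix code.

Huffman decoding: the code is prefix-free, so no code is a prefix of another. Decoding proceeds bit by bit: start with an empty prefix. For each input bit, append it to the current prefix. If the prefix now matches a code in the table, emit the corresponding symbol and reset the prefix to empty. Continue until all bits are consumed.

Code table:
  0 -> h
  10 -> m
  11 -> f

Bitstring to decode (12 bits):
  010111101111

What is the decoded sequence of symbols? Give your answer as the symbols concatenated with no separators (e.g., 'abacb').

Answer: hmffhff

Derivation:
Bit 0: prefix='0' -> emit 'h', reset
Bit 1: prefix='1' (no match yet)
Bit 2: prefix='10' -> emit 'm', reset
Bit 3: prefix='1' (no match yet)
Bit 4: prefix='11' -> emit 'f', reset
Bit 5: prefix='1' (no match yet)
Bit 6: prefix='11' -> emit 'f', reset
Bit 7: prefix='0' -> emit 'h', reset
Bit 8: prefix='1' (no match yet)
Bit 9: prefix='11' -> emit 'f', reset
Bit 10: prefix='1' (no match yet)
Bit 11: prefix='11' -> emit 'f', reset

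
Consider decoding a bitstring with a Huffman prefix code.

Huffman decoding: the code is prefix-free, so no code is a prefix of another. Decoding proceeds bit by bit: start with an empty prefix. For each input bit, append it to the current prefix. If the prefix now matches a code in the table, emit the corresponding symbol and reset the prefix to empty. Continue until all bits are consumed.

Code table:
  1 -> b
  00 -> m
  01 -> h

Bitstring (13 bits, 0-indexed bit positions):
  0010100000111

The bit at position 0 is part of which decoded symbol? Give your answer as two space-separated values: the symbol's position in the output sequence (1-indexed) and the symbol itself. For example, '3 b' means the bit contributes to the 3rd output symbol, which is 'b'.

Bit 0: prefix='0' (no match yet)
Bit 1: prefix='00' -> emit 'm', reset
Bit 2: prefix='1' -> emit 'b', reset
Bit 3: prefix='0' (no match yet)
Bit 4: prefix='01' -> emit 'h', reset

Answer: 1 m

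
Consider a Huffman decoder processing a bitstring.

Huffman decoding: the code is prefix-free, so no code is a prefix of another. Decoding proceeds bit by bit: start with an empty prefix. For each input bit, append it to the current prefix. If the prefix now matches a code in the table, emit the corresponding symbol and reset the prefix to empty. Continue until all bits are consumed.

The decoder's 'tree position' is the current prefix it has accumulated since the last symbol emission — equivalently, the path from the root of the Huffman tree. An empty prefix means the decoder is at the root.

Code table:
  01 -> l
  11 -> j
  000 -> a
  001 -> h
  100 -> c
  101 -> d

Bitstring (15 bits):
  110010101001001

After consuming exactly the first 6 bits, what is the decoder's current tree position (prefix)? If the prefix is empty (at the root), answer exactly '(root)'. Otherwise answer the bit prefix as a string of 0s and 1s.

Answer: 0

Derivation:
Bit 0: prefix='1' (no match yet)
Bit 1: prefix='11' -> emit 'j', reset
Bit 2: prefix='0' (no match yet)
Bit 3: prefix='00' (no match yet)
Bit 4: prefix='001' -> emit 'h', reset
Bit 5: prefix='0' (no match yet)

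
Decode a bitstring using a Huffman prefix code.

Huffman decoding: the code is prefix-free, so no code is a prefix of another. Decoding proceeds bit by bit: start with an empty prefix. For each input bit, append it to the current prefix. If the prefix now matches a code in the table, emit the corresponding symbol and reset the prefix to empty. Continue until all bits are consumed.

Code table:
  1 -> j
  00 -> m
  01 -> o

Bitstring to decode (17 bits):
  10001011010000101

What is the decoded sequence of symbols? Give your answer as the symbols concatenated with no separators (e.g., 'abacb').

Bit 0: prefix='1' -> emit 'j', reset
Bit 1: prefix='0' (no match yet)
Bit 2: prefix='00' -> emit 'm', reset
Bit 3: prefix='0' (no match yet)
Bit 4: prefix='01' -> emit 'o', reset
Bit 5: prefix='0' (no match yet)
Bit 6: prefix='01' -> emit 'o', reset
Bit 7: prefix='1' -> emit 'j', reset
Bit 8: prefix='0' (no match yet)
Bit 9: prefix='01' -> emit 'o', reset
Bit 10: prefix='0' (no match yet)
Bit 11: prefix='00' -> emit 'm', reset
Bit 12: prefix='0' (no match yet)
Bit 13: prefix='00' -> emit 'm', reset
Bit 14: prefix='1' -> emit 'j', reset
Bit 15: prefix='0' (no match yet)
Bit 16: prefix='01' -> emit 'o', reset

Answer: jmoojommjo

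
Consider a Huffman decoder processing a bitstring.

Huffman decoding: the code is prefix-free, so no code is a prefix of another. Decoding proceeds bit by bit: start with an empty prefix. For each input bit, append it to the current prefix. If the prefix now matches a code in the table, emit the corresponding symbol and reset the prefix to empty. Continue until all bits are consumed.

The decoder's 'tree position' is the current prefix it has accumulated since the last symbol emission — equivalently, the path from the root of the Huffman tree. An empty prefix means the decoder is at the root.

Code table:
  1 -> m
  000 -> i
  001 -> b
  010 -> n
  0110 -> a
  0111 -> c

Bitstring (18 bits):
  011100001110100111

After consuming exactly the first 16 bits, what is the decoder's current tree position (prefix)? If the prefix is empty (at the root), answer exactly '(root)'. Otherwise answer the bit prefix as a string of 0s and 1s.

Answer: 01

Derivation:
Bit 0: prefix='0' (no match yet)
Bit 1: prefix='01' (no match yet)
Bit 2: prefix='011' (no match yet)
Bit 3: prefix='0111' -> emit 'c', reset
Bit 4: prefix='0' (no match yet)
Bit 5: prefix='00' (no match yet)
Bit 6: prefix='000' -> emit 'i', reset
Bit 7: prefix='0' (no match yet)
Bit 8: prefix='01' (no match yet)
Bit 9: prefix='011' (no match yet)
Bit 10: prefix='0111' -> emit 'c', reset
Bit 11: prefix='0' (no match yet)
Bit 12: prefix='01' (no match yet)
Bit 13: prefix='010' -> emit 'n', reset
Bit 14: prefix='0' (no match yet)
Bit 15: prefix='01' (no match yet)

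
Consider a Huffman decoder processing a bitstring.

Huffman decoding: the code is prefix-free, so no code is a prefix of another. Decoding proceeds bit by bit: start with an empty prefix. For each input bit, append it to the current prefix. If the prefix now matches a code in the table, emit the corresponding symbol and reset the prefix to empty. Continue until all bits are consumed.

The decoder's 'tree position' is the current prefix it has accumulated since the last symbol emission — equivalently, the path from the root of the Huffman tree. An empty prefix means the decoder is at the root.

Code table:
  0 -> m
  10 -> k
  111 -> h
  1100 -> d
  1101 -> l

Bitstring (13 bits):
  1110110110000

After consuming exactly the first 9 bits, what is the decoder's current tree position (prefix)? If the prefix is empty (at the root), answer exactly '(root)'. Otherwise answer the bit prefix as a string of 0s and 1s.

Bit 0: prefix='1' (no match yet)
Bit 1: prefix='11' (no match yet)
Bit 2: prefix='111' -> emit 'h', reset
Bit 3: prefix='0' -> emit 'm', reset
Bit 4: prefix='1' (no match yet)
Bit 5: prefix='11' (no match yet)
Bit 6: prefix='110' (no match yet)
Bit 7: prefix='1101' -> emit 'l', reset
Bit 8: prefix='1' (no match yet)

Answer: 1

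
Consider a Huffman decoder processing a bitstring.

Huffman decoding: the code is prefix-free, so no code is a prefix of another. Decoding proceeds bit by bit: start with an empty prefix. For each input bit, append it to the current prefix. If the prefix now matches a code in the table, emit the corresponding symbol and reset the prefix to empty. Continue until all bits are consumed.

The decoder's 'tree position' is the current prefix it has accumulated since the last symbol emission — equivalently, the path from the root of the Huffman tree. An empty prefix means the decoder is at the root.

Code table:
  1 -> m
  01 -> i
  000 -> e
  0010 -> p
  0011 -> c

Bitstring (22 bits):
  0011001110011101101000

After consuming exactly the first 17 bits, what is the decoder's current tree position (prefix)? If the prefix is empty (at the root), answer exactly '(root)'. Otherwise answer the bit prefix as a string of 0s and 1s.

Answer: (root)

Derivation:
Bit 0: prefix='0' (no match yet)
Bit 1: prefix='00' (no match yet)
Bit 2: prefix='001' (no match yet)
Bit 3: prefix='0011' -> emit 'c', reset
Bit 4: prefix='0' (no match yet)
Bit 5: prefix='00' (no match yet)
Bit 6: prefix='001' (no match yet)
Bit 7: prefix='0011' -> emit 'c', reset
Bit 8: prefix='1' -> emit 'm', reset
Bit 9: prefix='0' (no match yet)
Bit 10: prefix='00' (no match yet)
Bit 11: prefix='001' (no match yet)
Bit 12: prefix='0011' -> emit 'c', reset
Bit 13: prefix='1' -> emit 'm', reset
Bit 14: prefix='0' (no match yet)
Bit 15: prefix='01' -> emit 'i', reset
Bit 16: prefix='1' -> emit 'm', reset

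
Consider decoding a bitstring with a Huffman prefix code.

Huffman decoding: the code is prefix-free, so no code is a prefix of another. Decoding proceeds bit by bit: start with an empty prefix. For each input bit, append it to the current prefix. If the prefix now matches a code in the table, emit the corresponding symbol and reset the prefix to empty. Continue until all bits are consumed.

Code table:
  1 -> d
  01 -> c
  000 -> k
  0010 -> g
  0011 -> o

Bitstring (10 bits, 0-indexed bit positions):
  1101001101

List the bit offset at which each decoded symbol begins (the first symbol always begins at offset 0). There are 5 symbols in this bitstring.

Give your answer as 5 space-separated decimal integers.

Bit 0: prefix='1' -> emit 'd', reset
Bit 1: prefix='1' -> emit 'd', reset
Bit 2: prefix='0' (no match yet)
Bit 3: prefix='01' -> emit 'c', reset
Bit 4: prefix='0' (no match yet)
Bit 5: prefix='00' (no match yet)
Bit 6: prefix='001' (no match yet)
Bit 7: prefix='0011' -> emit 'o', reset
Bit 8: prefix='0' (no match yet)
Bit 9: prefix='01' -> emit 'c', reset

Answer: 0 1 2 4 8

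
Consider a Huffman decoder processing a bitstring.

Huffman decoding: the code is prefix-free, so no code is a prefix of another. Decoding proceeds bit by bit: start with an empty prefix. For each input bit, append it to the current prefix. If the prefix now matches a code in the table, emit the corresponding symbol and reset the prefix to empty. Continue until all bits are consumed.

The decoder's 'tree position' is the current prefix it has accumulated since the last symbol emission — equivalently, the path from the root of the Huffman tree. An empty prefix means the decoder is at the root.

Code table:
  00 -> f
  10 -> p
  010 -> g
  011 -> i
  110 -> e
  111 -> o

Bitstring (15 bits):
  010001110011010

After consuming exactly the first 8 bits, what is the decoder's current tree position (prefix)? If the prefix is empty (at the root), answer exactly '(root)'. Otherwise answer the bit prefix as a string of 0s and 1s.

Answer: (root)

Derivation:
Bit 0: prefix='0' (no match yet)
Bit 1: prefix='01' (no match yet)
Bit 2: prefix='010' -> emit 'g', reset
Bit 3: prefix='0' (no match yet)
Bit 4: prefix='00' -> emit 'f', reset
Bit 5: prefix='1' (no match yet)
Bit 6: prefix='11' (no match yet)
Bit 7: prefix='111' -> emit 'o', reset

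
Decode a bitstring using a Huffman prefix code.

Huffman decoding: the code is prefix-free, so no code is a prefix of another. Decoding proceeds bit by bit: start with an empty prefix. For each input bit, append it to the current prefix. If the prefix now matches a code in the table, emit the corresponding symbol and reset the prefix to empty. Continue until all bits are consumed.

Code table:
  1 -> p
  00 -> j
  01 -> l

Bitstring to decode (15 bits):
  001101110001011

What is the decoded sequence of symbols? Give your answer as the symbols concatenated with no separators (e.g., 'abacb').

Bit 0: prefix='0' (no match yet)
Bit 1: prefix='00' -> emit 'j', reset
Bit 2: prefix='1' -> emit 'p', reset
Bit 3: prefix='1' -> emit 'p', reset
Bit 4: prefix='0' (no match yet)
Bit 5: prefix='01' -> emit 'l', reset
Bit 6: prefix='1' -> emit 'p', reset
Bit 7: prefix='1' -> emit 'p', reset
Bit 8: prefix='0' (no match yet)
Bit 9: prefix='00' -> emit 'j', reset
Bit 10: prefix='0' (no match yet)
Bit 11: prefix='01' -> emit 'l', reset
Bit 12: prefix='0' (no match yet)
Bit 13: prefix='01' -> emit 'l', reset
Bit 14: prefix='1' -> emit 'p', reset

Answer: jpplppjllp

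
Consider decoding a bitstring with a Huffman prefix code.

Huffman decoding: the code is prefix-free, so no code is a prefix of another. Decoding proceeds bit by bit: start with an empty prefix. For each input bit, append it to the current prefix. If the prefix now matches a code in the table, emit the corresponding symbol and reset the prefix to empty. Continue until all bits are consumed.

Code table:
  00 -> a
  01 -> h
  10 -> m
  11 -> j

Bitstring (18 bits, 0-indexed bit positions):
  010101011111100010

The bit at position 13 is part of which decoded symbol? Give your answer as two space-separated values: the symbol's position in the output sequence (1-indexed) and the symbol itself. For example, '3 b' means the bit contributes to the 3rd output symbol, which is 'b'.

Answer: 7 m

Derivation:
Bit 0: prefix='0' (no match yet)
Bit 1: prefix='01' -> emit 'h', reset
Bit 2: prefix='0' (no match yet)
Bit 3: prefix='01' -> emit 'h', reset
Bit 4: prefix='0' (no match yet)
Bit 5: prefix='01' -> emit 'h', reset
Bit 6: prefix='0' (no match yet)
Bit 7: prefix='01' -> emit 'h', reset
Bit 8: prefix='1' (no match yet)
Bit 9: prefix='11' -> emit 'j', reset
Bit 10: prefix='1' (no match yet)
Bit 11: prefix='11' -> emit 'j', reset
Bit 12: prefix='1' (no match yet)
Bit 13: prefix='10' -> emit 'm', reset
Bit 14: prefix='0' (no match yet)
Bit 15: prefix='00' -> emit 'a', reset
Bit 16: prefix='1' (no match yet)
Bit 17: prefix='10' -> emit 'm', reset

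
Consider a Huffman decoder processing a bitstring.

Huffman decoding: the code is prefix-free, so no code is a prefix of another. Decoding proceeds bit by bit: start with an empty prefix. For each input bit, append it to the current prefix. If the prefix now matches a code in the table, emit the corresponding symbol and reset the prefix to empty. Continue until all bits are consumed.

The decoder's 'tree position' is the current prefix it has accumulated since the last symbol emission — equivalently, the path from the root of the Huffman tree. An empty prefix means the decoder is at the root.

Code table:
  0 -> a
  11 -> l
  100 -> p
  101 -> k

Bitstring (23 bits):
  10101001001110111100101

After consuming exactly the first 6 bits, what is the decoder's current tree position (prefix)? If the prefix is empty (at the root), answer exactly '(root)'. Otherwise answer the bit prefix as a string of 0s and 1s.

Bit 0: prefix='1' (no match yet)
Bit 1: prefix='10' (no match yet)
Bit 2: prefix='101' -> emit 'k', reset
Bit 3: prefix='0' -> emit 'a', reset
Bit 4: prefix='1' (no match yet)
Bit 5: prefix='10' (no match yet)

Answer: 10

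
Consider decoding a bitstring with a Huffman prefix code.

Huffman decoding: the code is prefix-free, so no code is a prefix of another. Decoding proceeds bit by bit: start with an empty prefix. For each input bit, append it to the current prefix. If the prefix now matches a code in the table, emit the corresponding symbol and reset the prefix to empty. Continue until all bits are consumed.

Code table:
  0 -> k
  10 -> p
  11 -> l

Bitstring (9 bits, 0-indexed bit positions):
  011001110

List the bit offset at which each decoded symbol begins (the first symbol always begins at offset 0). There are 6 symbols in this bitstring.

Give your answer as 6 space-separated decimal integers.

Answer: 0 1 3 4 5 7

Derivation:
Bit 0: prefix='0' -> emit 'k', reset
Bit 1: prefix='1' (no match yet)
Bit 2: prefix='11' -> emit 'l', reset
Bit 3: prefix='0' -> emit 'k', reset
Bit 4: prefix='0' -> emit 'k', reset
Bit 5: prefix='1' (no match yet)
Bit 6: prefix='11' -> emit 'l', reset
Bit 7: prefix='1' (no match yet)
Bit 8: prefix='10' -> emit 'p', reset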